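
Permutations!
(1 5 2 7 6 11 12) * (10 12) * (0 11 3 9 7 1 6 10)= (0 11)(1 5 2)(3 9 7 10 12 6)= [11, 5, 1, 9, 4, 2, 3, 10, 8, 7, 12, 0, 6]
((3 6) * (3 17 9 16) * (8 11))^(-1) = ((3 6 17 9 16)(8 11))^(-1) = (3 16 9 17 6)(8 11)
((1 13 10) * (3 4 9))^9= (13)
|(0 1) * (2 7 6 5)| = |(0 1)(2 7 6 5)| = 4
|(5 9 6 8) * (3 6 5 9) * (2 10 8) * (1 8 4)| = |(1 8 9 5 3 6 2 10 4)| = 9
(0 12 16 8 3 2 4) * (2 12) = (0 2 4)(3 12 16 8) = [2, 1, 4, 12, 0, 5, 6, 7, 3, 9, 10, 11, 16, 13, 14, 15, 8]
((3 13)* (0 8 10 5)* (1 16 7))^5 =(0 8 10 5)(1 7 16)(3 13)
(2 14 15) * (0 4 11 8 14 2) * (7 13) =(0 4 11 8 14 15)(7 13) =[4, 1, 2, 3, 11, 5, 6, 13, 14, 9, 10, 8, 12, 7, 15, 0]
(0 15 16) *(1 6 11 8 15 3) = [3, 6, 2, 1, 4, 5, 11, 7, 15, 9, 10, 8, 12, 13, 14, 16, 0] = (0 3 1 6 11 8 15 16)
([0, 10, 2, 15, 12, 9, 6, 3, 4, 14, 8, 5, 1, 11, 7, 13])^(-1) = (1 12 4 8 10)(3 7 14 9 5 11 13 15)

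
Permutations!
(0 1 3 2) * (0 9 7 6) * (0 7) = (0 1 3 2 9)(6 7) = [1, 3, 9, 2, 4, 5, 7, 6, 8, 0]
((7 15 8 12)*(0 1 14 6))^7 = ((0 1 14 6)(7 15 8 12))^7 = (0 6 14 1)(7 12 8 15)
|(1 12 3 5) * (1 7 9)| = 6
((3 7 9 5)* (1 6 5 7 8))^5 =((1 6 5 3 8)(7 9))^5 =(7 9)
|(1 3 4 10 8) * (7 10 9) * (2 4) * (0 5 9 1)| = |(0 5 9 7 10 8)(1 3 2 4)| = 12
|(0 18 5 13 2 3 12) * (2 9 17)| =|(0 18 5 13 9 17 2 3 12)| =9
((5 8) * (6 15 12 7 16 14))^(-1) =(5 8)(6 14 16 7 12 15)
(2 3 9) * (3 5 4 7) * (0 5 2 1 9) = (0 5 4 7 3)(1 9) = [5, 9, 2, 0, 7, 4, 6, 3, 8, 1]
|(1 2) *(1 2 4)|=|(1 4)|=2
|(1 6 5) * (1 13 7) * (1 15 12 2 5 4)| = |(1 6 4)(2 5 13 7 15 12)| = 6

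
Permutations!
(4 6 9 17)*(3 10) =[0, 1, 2, 10, 6, 5, 9, 7, 8, 17, 3, 11, 12, 13, 14, 15, 16, 4] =(3 10)(4 6 9 17)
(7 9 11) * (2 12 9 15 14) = [0, 1, 12, 3, 4, 5, 6, 15, 8, 11, 10, 7, 9, 13, 2, 14] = (2 12 9 11 7 15 14)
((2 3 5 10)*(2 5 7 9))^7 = ((2 3 7 9)(5 10))^7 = (2 9 7 3)(5 10)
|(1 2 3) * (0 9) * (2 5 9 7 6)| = 8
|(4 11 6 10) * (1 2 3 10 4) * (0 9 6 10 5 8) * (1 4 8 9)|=24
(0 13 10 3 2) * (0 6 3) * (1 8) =(0 13 10)(1 8)(2 6 3) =[13, 8, 6, 2, 4, 5, 3, 7, 1, 9, 0, 11, 12, 10]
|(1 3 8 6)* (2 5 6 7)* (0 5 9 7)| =|(0 5 6 1 3 8)(2 9 7)| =6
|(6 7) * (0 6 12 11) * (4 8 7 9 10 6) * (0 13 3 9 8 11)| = |(0 4 11 13 3 9 10 6 8 7 12)| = 11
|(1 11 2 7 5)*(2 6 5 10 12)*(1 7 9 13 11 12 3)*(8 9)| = |(1 12 2 8 9 13 11 6 5 7 10 3)| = 12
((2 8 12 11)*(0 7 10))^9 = ((0 7 10)(2 8 12 11))^9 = (2 8 12 11)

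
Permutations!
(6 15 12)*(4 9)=(4 9)(6 15 12)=[0, 1, 2, 3, 9, 5, 15, 7, 8, 4, 10, 11, 6, 13, 14, 12]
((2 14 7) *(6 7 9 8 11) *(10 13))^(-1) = (2 7 6 11 8 9 14)(10 13) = ((2 14 9 8 11 6 7)(10 13))^(-1)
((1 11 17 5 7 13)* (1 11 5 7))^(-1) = ((1 5)(7 13 11 17))^(-1) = (1 5)(7 17 11 13)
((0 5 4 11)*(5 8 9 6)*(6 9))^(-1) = ((0 8 6 5 4 11))^(-1) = (0 11 4 5 6 8)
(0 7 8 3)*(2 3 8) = (8)(0 7 2 3) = [7, 1, 3, 0, 4, 5, 6, 2, 8]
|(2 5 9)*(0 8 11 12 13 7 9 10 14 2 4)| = 8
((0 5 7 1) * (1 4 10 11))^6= (0 1 11 10 4 7 5)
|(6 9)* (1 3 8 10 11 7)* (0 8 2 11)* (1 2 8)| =|(0 1 3 8 10)(2 11 7)(6 9)| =30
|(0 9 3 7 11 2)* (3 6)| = |(0 9 6 3 7 11 2)| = 7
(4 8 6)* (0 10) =(0 10)(4 8 6) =[10, 1, 2, 3, 8, 5, 4, 7, 6, 9, 0]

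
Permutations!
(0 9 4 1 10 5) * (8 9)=(0 8 9 4 1 10 5)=[8, 10, 2, 3, 1, 0, 6, 7, 9, 4, 5]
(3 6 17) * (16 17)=(3 6 16 17)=[0, 1, 2, 6, 4, 5, 16, 7, 8, 9, 10, 11, 12, 13, 14, 15, 17, 3]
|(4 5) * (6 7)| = |(4 5)(6 7)| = 2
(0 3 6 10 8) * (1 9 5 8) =[3, 9, 2, 6, 4, 8, 10, 7, 0, 5, 1] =(0 3 6 10 1 9 5 8)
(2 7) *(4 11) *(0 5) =[5, 1, 7, 3, 11, 0, 6, 2, 8, 9, 10, 4] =(0 5)(2 7)(4 11)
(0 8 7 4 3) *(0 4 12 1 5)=(0 8 7 12 1 5)(3 4)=[8, 5, 2, 4, 3, 0, 6, 12, 7, 9, 10, 11, 1]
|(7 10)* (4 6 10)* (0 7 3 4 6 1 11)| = |(0 7 6 10 3 4 1 11)| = 8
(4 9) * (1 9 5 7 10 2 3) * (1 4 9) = (2 3 4 5 7 10) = [0, 1, 3, 4, 5, 7, 6, 10, 8, 9, 2]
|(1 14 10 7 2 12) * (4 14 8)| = |(1 8 4 14 10 7 2 12)| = 8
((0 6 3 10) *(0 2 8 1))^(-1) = ((0 6 3 10 2 8 1))^(-1) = (0 1 8 2 10 3 6)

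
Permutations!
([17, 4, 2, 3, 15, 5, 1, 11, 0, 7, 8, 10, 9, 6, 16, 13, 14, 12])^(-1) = [8, 6, 2, 3, 1, 5, 13, 9, 10, 12, 11, 7, 17, 15, 16, 4, 14, 0]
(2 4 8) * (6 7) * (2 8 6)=(8)(2 4 6 7)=[0, 1, 4, 3, 6, 5, 7, 2, 8]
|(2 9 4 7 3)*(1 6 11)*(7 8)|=6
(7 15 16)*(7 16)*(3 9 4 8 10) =(16)(3 9 4 8 10)(7 15) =[0, 1, 2, 9, 8, 5, 6, 15, 10, 4, 3, 11, 12, 13, 14, 7, 16]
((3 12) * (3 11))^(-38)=(3 12 11)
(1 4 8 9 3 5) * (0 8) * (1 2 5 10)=(0 8 9 3 10 1 4)(2 5)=[8, 4, 5, 10, 0, 2, 6, 7, 9, 3, 1]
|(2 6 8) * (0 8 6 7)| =4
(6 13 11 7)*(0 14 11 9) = [14, 1, 2, 3, 4, 5, 13, 6, 8, 0, 10, 7, 12, 9, 11] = (0 14 11 7 6 13 9)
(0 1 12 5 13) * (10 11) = (0 1 12 5 13)(10 11) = [1, 12, 2, 3, 4, 13, 6, 7, 8, 9, 11, 10, 5, 0]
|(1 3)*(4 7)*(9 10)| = 2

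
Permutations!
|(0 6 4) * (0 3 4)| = 2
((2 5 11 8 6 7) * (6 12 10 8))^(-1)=(2 7 6 11 5)(8 10 12)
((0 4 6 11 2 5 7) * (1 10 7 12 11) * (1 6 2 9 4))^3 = ((0 1 10 7)(2 5 12 11 9 4))^3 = (0 7 10 1)(2 11)(4 12)(5 9)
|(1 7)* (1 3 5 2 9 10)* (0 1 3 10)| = |(0 1 7 10 3 5 2 9)| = 8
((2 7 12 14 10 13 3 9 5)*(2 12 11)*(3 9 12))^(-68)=(2 7 11)(3 14 13 5 12 10 9)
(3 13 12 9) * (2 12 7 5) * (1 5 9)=[0, 5, 12, 13, 4, 2, 6, 9, 8, 3, 10, 11, 1, 7]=(1 5 2 12)(3 13 7 9)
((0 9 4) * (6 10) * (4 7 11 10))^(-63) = (11)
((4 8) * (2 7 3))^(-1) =((2 7 3)(4 8))^(-1) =(2 3 7)(4 8)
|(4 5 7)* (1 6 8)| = |(1 6 8)(4 5 7)| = 3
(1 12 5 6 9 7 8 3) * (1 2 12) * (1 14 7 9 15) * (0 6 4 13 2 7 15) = (0 6)(1 14 15)(2 12 5 4 13)(3 7 8) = [6, 14, 12, 7, 13, 4, 0, 8, 3, 9, 10, 11, 5, 2, 15, 1]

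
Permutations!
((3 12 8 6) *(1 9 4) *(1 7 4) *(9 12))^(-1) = (1 9 3 6 8 12)(4 7)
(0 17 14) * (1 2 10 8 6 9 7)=(0 17 14)(1 2 10 8 6 9 7)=[17, 2, 10, 3, 4, 5, 9, 1, 6, 7, 8, 11, 12, 13, 0, 15, 16, 14]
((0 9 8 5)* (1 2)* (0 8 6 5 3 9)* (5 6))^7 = (1 2)(3 8 5 9) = ((1 2)(3 9 5 8))^7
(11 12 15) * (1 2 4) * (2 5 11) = (1 5 11 12 15 2 4) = [0, 5, 4, 3, 1, 11, 6, 7, 8, 9, 10, 12, 15, 13, 14, 2]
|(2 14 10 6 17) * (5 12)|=10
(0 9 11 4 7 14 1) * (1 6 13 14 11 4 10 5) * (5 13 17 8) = (0 9 4 7 11 10 13 14 6 17 8 5 1) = [9, 0, 2, 3, 7, 1, 17, 11, 5, 4, 13, 10, 12, 14, 6, 15, 16, 8]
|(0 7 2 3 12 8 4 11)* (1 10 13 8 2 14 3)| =|(0 7 14 3 12 2 1 10 13 8 4 11)| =12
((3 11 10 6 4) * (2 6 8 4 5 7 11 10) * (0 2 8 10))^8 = (0 3 4 8 11 7 5 6 2)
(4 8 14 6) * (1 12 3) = (1 12 3)(4 8 14 6) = [0, 12, 2, 1, 8, 5, 4, 7, 14, 9, 10, 11, 3, 13, 6]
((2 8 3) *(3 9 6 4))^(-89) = (2 8 9 6 4 3)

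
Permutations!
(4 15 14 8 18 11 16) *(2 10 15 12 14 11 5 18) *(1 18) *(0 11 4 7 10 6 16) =(0 11)(1 18 5)(2 6 16 7 10 15 4 12 14 8) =[11, 18, 6, 3, 12, 1, 16, 10, 2, 9, 15, 0, 14, 13, 8, 4, 7, 17, 5]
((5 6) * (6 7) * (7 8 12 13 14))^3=((5 8 12 13 14 7 6))^3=(5 13 6 12 7 8 14)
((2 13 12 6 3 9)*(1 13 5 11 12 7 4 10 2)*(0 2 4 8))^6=((0 2 5 11 12 6 3 9 1 13 7 8)(4 10))^6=(0 3)(1 5)(2 9)(6 8)(7 12)(11 13)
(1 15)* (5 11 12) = (1 15)(5 11 12) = [0, 15, 2, 3, 4, 11, 6, 7, 8, 9, 10, 12, 5, 13, 14, 1]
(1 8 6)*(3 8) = (1 3 8 6) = [0, 3, 2, 8, 4, 5, 1, 7, 6]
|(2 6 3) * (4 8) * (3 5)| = |(2 6 5 3)(4 8)| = 4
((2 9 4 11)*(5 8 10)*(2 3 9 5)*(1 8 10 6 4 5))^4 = (1 11 10 6 9)(2 4 5 8 3)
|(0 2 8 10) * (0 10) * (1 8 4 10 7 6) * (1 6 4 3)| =|(0 2 3 1 8)(4 10 7)| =15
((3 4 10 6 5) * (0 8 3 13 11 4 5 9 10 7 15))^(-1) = ((0 8 3 5 13 11 4 7 15)(6 9 10))^(-1) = (0 15 7 4 11 13 5 3 8)(6 10 9)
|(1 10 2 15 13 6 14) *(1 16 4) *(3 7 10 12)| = |(1 12 3 7 10 2 15 13 6 14 16 4)| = 12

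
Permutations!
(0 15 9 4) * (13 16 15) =(0 13 16 15 9 4) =[13, 1, 2, 3, 0, 5, 6, 7, 8, 4, 10, 11, 12, 16, 14, 9, 15]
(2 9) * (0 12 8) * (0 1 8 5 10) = (0 12 5 10)(1 8)(2 9) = [12, 8, 9, 3, 4, 10, 6, 7, 1, 2, 0, 11, 5]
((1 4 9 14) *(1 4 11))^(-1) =(1 11)(4 14 9)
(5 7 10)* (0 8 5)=(0 8 5 7 10)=[8, 1, 2, 3, 4, 7, 6, 10, 5, 9, 0]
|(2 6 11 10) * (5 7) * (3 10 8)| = |(2 6 11 8 3 10)(5 7)| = 6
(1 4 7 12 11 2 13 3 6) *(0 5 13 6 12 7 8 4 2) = (0 5 13 3 12 11)(1 2 6)(4 8) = [5, 2, 6, 12, 8, 13, 1, 7, 4, 9, 10, 0, 11, 3]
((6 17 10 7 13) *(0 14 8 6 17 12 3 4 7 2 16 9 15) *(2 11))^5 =((0 14 8 6 12 3 4 7 13 17 10 11 2 16 9 15))^5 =(0 3 10 15 12 17 9 6 13 16 8 7 2 14 4 11)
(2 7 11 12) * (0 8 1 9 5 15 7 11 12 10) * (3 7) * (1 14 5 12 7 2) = [8, 9, 11, 2, 4, 15, 6, 7, 14, 12, 0, 10, 1, 13, 5, 3] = (0 8 14 5 15 3 2 11 10)(1 9 12)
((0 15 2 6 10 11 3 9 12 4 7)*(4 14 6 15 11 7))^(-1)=(0 7 10 6 14 12 9 3 11)(2 15)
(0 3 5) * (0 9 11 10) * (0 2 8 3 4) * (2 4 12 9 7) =[12, 1, 8, 5, 0, 7, 6, 2, 3, 11, 4, 10, 9] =(0 12 9 11 10 4)(2 8 3 5 7)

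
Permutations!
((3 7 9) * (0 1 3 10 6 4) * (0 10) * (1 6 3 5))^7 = ((0 6 4 10 3 7 9)(1 5))^7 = (10)(1 5)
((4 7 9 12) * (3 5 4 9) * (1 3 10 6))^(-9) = (1 10 4 3 6 7 5)(9 12)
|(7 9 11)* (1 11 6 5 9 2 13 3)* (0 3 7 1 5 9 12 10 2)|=8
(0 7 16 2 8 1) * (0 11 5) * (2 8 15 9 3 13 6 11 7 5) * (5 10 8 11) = (0 10 8 1 7 16 11 2 15 9 3 13 6 5) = [10, 7, 15, 13, 4, 0, 5, 16, 1, 3, 8, 2, 12, 6, 14, 9, 11]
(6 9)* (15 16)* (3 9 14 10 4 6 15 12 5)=(3 9 15 16 12 5)(4 6 14 10)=[0, 1, 2, 9, 6, 3, 14, 7, 8, 15, 4, 11, 5, 13, 10, 16, 12]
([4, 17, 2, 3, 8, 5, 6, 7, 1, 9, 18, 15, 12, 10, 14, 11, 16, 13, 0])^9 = [4, 17, 2, 3, 8, 5, 6, 7, 1, 9, 18, 15, 12, 10, 14, 11, 16, 13, 0]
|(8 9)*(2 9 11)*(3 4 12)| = |(2 9 8 11)(3 4 12)| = 12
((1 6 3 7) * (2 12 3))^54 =(12)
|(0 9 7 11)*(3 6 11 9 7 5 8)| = |(0 7 9 5 8 3 6 11)| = 8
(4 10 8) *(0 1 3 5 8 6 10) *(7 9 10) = (0 1 3 5 8 4)(6 7 9 10) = [1, 3, 2, 5, 0, 8, 7, 9, 4, 10, 6]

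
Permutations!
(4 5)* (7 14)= (4 5)(7 14)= [0, 1, 2, 3, 5, 4, 6, 14, 8, 9, 10, 11, 12, 13, 7]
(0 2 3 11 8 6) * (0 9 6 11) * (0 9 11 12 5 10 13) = [2, 1, 3, 9, 4, 10, 11, 7, 12, 6, 13, 8, 5, 0] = (0 2 3 9 6 11 8 12 5 10 13)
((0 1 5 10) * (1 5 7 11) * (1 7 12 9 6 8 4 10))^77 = (0 6 5 8 1 4 12 10 9)(7 11)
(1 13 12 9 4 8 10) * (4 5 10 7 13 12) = (1 12 9 5 10)(4 8 7 13) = [0, 12, 2, 3, 8, 10, 6, 13, 7, 5, 1, 11, 9, 4]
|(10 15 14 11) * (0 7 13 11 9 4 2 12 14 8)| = 35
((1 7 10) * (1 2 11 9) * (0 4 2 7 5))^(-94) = (0 9 4 1 2 5 11)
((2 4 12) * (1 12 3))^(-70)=(12)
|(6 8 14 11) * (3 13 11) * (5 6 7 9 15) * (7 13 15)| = |(3 15 5 6 8 14)(7 9)(11 13)| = 6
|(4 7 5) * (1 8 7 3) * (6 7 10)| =8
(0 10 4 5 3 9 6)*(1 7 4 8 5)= (0 10 8 5 3 9 6)(1 7 4)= [10, 7, 2, 9, 1, 3, 0, 4, 5, 6, 8]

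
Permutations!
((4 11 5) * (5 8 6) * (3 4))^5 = (3 5 6 8 11 4)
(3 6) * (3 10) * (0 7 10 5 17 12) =(0 7 10 3 6 5 17 12) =[7, 1, 2, 6, 4, 17, 5, 10, 8, 9, 3, 11, 0, 13, 14, 15, 16, 12]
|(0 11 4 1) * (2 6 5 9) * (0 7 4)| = 12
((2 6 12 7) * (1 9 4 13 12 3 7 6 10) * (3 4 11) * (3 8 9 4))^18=((1 4 13 12 6 3 7 2 10)(8 9 11))^18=(13)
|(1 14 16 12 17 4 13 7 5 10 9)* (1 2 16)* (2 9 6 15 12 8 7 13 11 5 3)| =40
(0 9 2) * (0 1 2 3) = (0 9 3)(1 2) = [9, 2, 1, 0, 4, 5, 6, 7, 8, 3]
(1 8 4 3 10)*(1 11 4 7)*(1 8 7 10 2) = (1 7 8 10 11 4 3 2) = [0, 7, 1, 2, 3, 5, 6, 8, 10, 9, 11, 4]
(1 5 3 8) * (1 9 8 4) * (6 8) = (1 5 3 4)(6 8 9) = [0, 5, 2, 4, 1, 3, 8, 7, 9, 6]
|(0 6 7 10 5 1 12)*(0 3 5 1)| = 8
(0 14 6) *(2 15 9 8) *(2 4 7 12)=(0 14 6)(2 15 9 8 4 7 12)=[14, 1, 15, 3, 7, 5, 0, 12, 4, 8, 10, 11, 2, 13, 6, 9]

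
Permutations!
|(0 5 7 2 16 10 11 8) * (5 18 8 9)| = 21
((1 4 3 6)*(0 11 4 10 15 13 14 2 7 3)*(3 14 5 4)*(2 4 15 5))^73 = (0 13 6 14 5 11 2 1 4 15 3 7 10) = ((0 11 3 6 1 10 5 15 13 2 7 14 4))^73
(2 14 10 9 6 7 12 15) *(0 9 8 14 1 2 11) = [9, 2, 1, 3, 4, 5, 7, 12, 14, 6, 8, 0, 15, 13, 10, 11] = (0 9 6 7 12 15 11)(1 2)(8 14 10)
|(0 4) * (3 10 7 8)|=4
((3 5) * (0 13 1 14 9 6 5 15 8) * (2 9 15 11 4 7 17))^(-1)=(0 8 15 14 1 13)(2 17 7 4 11 3 5 6 9)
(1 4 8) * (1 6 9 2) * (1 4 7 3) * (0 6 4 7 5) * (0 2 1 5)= [6, 0, 7, 5, 8, 2, 9, 3, 4, 1]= (0 6 9 1)(2 7 3 5)(4 8)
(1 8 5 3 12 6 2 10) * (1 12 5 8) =(2 10 12 6)(3 5) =[0, 1, 10, 5, 4, 3, 2, 7, 8, 9, 12, 11, 6]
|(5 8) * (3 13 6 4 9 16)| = |(3 13 6 4 9 16)(5 8)| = 6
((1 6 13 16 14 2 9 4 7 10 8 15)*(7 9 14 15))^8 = ((1 6 13 16 15)(2 14)(4 9)(7 10 8))^8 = (1 16 6 15 13)(7 8 10)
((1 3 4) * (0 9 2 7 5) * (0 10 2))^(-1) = (0 9)(1 4 3)(2 10 5 7)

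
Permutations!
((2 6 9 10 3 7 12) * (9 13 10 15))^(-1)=((2 6 13 10 3 7 12)(9 15))^(-1)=(2 12 7 3 10 13 6)(9 15)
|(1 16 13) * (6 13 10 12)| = 6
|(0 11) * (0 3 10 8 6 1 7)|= 8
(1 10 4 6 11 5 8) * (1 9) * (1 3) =(1 10 4 6 11 5 8 9 3) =[0, 10, 2, 1, 6, 8, 11, 7, 9, 3, 4, 5]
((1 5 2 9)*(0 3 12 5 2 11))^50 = (12)(1 9 2)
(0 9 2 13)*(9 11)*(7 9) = (0 11 7 9 2 13) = [11, 1, 13, 3, 4, 5, 6, 9, 8, 2, 10, 7, 12, 0]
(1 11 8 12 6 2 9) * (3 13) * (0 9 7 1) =(0 9)(1 11 8 12 6 2 7)(3 13) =[9, 11, 7, 13, 4, 5, 2, 1, 12, 0, 10, 8, 6, 3]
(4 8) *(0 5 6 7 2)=(0 5 6 7 2)(4 8)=[5, 1, 0, 3, 8, 6, 7, 2, 4]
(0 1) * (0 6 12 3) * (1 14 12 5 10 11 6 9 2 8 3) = (0 14 12 1 9 2 8 3)(5 10 11 6) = [14, 9, 8, 0, 4, 10, 5, 7, 3, 2, 11, 6, 1, 13, 12]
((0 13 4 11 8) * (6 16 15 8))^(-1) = ((0 13 4 11 6 16 15 8))^(-1) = (0 8 15 16 6 11 4 13)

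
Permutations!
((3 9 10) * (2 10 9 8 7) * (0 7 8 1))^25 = (0 7 2 10 3 1)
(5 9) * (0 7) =(0 7)(5 9) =[7, 1, 2, 3, 4, 9, 6, 0, 8, 5]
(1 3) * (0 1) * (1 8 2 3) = (0 8 2 3) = [8, 1, 3, 0, 4, 5, 6, 7, 2]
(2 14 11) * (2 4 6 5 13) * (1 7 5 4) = (1 7 5 13 2 14 11)(4 6) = [0, 7, 14, 3, 6, 13, 4, 5, 8, 9, 10, 1, 12, 2, 11]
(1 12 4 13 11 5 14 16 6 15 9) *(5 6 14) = [0, 12, 2, 3, 13, 5, 15, 7, 8, 1, 10, 6, 4, 11, 16, 9, 14] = (1 12 4 13 11 6 15 9)(14 16)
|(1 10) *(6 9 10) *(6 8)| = 5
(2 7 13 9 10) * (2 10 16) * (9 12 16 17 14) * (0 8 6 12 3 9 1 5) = (0 8 6 12 16 2 7 13 3 9 17 14 1 5) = [8, 5, 7, 9, 4, 0, 12, 13, 6, 17, 10, 11, 16, 3, 1, 15, 2, 14]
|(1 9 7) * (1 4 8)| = |(1 9 7 4 8)| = 5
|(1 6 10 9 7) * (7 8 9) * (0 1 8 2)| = 8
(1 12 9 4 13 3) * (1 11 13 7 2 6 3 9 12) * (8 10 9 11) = (2 6 3 8 10 9 4 7)(11 13) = [0, 1, 6, 8, 7, 5, 3, 2, 10, 4, 9, 13, 12, 11]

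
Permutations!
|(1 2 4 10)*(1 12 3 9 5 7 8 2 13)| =|(1 13)(2 4 10 12 3 9 5 7 8)| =18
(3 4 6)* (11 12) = (3 4 6)(11 12) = [0, 1, 2, 4, 6, 5, 3, 7, 8, 9, 10, 12, 11]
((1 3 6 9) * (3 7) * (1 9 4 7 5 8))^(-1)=((9)(1 5 8)(3 6 4 7))^(-1)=(9)(1 8 5)(3 7 4 6)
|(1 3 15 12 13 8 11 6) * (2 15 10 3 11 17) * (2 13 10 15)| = 12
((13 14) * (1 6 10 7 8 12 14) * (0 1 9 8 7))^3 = (0 10 6 1)(8 13 12 9 14)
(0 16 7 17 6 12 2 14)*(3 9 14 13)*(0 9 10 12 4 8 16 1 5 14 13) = [1, 5, 0, 10, 8, 14, 4, 17, 16, 13, 12, 11, 2, 3, 9, 15, 7, 6] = (0 1 5 14 9 13 3 10 12 2)(4 8 16 7 17 6)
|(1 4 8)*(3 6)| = 6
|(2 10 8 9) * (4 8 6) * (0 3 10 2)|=7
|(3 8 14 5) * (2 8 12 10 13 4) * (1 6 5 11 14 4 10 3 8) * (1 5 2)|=6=|(1 6 2 5 8 4)(3 12)(10 13)(11 14)|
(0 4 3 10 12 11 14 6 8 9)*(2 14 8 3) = [4, 1, 14, 10, 2, 5, 3, 7, 9, 0, 12, 8, 11, 13, 6] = (0 4 2 14 6 3 10 12 11 8 9)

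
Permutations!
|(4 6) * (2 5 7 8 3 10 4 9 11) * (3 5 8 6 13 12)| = 35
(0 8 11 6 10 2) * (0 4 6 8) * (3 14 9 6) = (2 4 3 14 9 6 10)(8 11) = [0, 1, 4, 14, 3, 5, 10, 7, 11, 6, 2, 8, 12, 13, 9]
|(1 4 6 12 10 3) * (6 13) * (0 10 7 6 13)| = |(13)(0 10 3 1 4)(6 12 7)| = 15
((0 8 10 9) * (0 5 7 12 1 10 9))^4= (0 7)(1 9)(5 10)(8 12)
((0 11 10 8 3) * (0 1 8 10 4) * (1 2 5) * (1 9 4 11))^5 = ((11)(0 1 8 3 2 5 9 4))^5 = (11)(0 5 8 4 2 1 9 3)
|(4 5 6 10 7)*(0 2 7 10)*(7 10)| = 7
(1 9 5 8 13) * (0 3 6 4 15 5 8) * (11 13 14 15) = (0 3 6 4 11 13 1 9 8 14 15 5) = [3, 9, 2, 6, 11, 0, 4, 7, 14, 8, 10, 13, 12, 1, 15, 5]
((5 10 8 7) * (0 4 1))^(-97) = ((0 4 1)(5 10 8 7))^(-97) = (0 1 4)(5 7 8 10)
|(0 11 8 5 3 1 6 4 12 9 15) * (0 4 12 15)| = |(0 11 8 5 3 1 6 12 9)(4 15)| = 18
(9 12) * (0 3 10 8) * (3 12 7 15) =[12, 1, 2, 10, 4, 5, 6, 15, 0, 7, 8, 11, 9, 13, 14, 3] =(0 12 9 7 15 3 10 8)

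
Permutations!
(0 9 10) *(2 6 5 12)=(0 9 10)(2 6 5 12)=[9, 1, 6, 3, 4, 12, 5, 7, 8, 10, 0, 11, 2]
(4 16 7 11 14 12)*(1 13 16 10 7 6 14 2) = [0, 13, 1, 3, 10, 5, 14, 11, 8, 9, 7, 2, 4, 16, 12, 15, 6] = (1 13 16 6 14 12 4 10 7 11 2)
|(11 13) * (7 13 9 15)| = 5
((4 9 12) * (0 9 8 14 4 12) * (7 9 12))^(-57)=(14)(0 9 7 12)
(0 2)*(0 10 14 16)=[2, 1, 10, 3, 4, 5, 6, 7, 8, 9, 14, 11, 12, 13, 16, 15, 0]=(0 2 10 14 16)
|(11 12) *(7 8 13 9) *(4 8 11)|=|(4 8 13 9 7 11 12)|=7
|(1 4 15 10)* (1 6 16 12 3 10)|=15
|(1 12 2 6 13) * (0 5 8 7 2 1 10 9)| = |(0 5 8 7 2 6 13 10 9)(1 12)| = 18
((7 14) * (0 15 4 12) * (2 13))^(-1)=(0 12 4 15)(2 13)(7 14)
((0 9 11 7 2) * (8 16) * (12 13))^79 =((0 9 11 7 2)(8 16)(12 13))^79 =(0 2 7 11 9)(8 16)(12 13)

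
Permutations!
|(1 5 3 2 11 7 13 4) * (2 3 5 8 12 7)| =6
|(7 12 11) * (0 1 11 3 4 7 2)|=|(0 1 11 2)(3 4 7 12)|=4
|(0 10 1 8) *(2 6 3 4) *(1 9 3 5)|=|(0 10 9 3 4 2 6 5 1 8)|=10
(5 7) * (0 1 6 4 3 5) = (0 1 6 4 3 5 7) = [1, 6, 2, 5, 3, 7, 4, 0]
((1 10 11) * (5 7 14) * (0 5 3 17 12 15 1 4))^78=((0 5 7 14 3 17 12 15 1 10 11 4))^78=(0 12)(1 7)(3 11)(4 17)(5 15)(10 14)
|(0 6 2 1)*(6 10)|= 5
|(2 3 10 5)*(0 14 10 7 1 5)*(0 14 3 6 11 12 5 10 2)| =11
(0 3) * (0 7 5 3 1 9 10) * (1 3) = (0 3 7 5 1 9 10) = [3, 9, 2, 7, 4, 1, 6, 5, 8, 10, 0]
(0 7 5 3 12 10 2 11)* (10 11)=(0 7 5 3 12 11)(2 10)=[7, 1, 10, 12, 4, 3, 6, 5, 8, 9, 2, 0, 11]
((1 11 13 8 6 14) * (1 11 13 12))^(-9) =(1 11 6 13 12 14 8)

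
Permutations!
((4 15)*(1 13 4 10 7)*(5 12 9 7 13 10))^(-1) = ((1 10 13 4 15 5 12 9 7))^(-1) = (1 7 9 12 5 15 4 13 10)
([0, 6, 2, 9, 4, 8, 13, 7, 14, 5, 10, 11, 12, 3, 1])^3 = (1 3 8 6 9 14 13 5)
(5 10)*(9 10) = (5 9 10) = [0, 1, 2, 3, 4, 9, 6, 7, 8, 10, 5]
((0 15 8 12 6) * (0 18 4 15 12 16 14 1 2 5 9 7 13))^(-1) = ((0 12 6 18 4 15 8 16 14 1 2 5 9 7 13))^(-1) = (0 13 7 9 5 2 1 14 16 8 15 4 18 6 12)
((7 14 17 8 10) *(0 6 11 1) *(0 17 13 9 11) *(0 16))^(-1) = ((0 6 16)(1 17 8 10 7 14 13 9 11))^(-1) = (0 16 6)(1 11 9 13 14 7 10 8 17)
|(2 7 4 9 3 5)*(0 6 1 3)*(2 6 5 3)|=8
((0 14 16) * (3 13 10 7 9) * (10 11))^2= (0 16 14)(3 11 7)(9 13 10)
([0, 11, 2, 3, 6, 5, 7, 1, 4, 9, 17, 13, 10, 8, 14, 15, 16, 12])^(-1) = (1 7 6 4 8 13 11)(10 12 17)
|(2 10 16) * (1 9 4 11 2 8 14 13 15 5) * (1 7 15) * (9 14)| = |(1 14 13)(2 10 16 8 9 4 11)(5 7 15)| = 21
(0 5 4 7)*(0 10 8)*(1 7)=[5, 7, 2, 3, 1, 4, 6, 10, 0, 9, 8]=(0 5 4 1 7 10 8)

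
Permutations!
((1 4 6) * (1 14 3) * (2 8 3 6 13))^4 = ((1 4 13 2 8 3)(6 14))^4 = (14)(1 8 13)(2 4 3)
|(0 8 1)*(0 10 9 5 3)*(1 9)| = 10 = |(0 8 9 5 3)(1 10)|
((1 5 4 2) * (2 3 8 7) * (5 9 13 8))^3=(1 8)(2 13)(7 9)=((1 9 13 8 7 2)(3 5 4))^3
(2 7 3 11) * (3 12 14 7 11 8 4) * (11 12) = (2 12 14 7 11)(3 8 4) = [0, 1, 12, 8, 3, 5, 6, 11, 4, 9, 10, 2, 14, 13, 7]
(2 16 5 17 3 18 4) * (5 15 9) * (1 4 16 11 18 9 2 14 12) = (1 4 14 12)(2 11 18 16 15)(3 9 5 17) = [0, 4, 11, 9, 14, 17, 6, 7, 8, 5, 10, 18, 1, 13, 12, 2, 15, 3, 16]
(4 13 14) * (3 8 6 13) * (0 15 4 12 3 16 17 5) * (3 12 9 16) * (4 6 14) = (0 15 6 13 4 3 8 14 9 16 17 5) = [15, 1, 2, 8, 3, 0, 13, 7, 14, 16, 10, 11, 12, 4, 9, 6, 17, 5]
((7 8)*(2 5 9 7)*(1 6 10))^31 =(1 6 10)(2 5 9 7 8)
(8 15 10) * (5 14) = (5 14)(8 15 10) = [0, 1, 2, 3, 4, 14, 6, 7, 15, 9, 8, 11, 12, 13, 5, 10]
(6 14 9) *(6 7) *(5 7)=(5 7 6 14 9)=[0, 1, 2, 3, 4, 7, 14, 6, 8, 5, 10, 11, 12, 13, 9]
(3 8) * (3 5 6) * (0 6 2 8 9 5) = [6, 1, 8, 9, 4, 2, 3, 7, 0, 5] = (0 6 3 9 5 2 8)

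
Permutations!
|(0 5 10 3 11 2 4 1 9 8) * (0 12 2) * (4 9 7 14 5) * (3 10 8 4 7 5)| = |(0 7 14 3 11)(1 5 8 12 2 9 4)| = 35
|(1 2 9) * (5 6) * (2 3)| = 4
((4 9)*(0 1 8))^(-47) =((0 1 8)(4 9))^(-47) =(0 1 8)(4 9)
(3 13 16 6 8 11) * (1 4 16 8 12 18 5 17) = (1 4 16 6 12 18 5 17)(3 13 8 11) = [0, 4, 2, 13, 16, 17, 12, 7, 11, 9, 10, 3, 18, 8, 14, 15, 6, 1, 5]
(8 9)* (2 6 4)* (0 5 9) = (0 5 9 8)(2 6 4) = [5, 1, 6, 3, 2, 9, 4, 7, 0, 8]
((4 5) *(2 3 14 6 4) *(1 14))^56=((1 14 6 4 5 2 3))^56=(14)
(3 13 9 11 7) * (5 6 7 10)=(3 13 9 11 10 5 6 7)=[0, 1, 2, 13, 4, 6, 7, 3, 8, 11, 5, 10, 12, 9]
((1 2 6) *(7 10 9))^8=(1 6 2)(7 9 10)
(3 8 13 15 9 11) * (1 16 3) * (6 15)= (1 16 3 8 13 6 15 9 11)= [0, 16, 2, 8, 4, 5, 15, 7, 13, 11, 10, 1, 12, 6, 14, 9, 3]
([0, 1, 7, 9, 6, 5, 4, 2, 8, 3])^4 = [0, 1, 2, 3, 4, 5, 6, 7, 8, 9]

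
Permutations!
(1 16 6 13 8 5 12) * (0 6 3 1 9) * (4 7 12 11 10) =(0 6 13 8 5 11 10 4 7 12 9)(1 16 3) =[6, 16, 2, 1, 7, 11, 13, 12, 5, 0, 4, 10, 9, 8, 14, 15, 3]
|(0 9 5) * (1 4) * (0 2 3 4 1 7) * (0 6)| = |(0 9 5 2 3 4 7 6)| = 8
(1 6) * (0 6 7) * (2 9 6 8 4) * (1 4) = (0 8 1 7)(2 9 6 4) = [8, 7, 9, 3, 2, 5, 4, 0, 1, 6]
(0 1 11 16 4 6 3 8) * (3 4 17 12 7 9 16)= (0 1 11 3 8)(4 6)(7 9 16 17 12)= [1, 11, 2, 8, 6, 5, 4, 9, 0, 16, 10, 3, 7, 13, 14, 15, 17, 12]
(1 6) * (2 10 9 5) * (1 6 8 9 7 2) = [0, 8, 10, 3, 4, 1, 6, 2, 9, 5, 7] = (1 8 9 5)(2 10 7)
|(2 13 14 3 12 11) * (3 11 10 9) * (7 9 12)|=|(2 13 14 11)(3 7 9)(10 12)|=12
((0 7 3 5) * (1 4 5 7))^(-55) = ((0 1 4 5)(3 7))^(-55) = (0 1 4 5)(3 7)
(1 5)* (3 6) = (1 5)(3 6) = [0, 5, 2, 6, 4, 1, 3]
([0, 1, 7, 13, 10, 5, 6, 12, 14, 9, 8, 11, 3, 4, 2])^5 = (2 4 7 10 12 8 3 14 13)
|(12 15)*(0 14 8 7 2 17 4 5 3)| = |(0 14 8 7 2 17 4 5 3)(12 15)| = 18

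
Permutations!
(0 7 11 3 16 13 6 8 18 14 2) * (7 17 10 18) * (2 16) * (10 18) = (0 17 18 14 16 13 6 8 7 11 3 2) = [17, 1, 0, 2, 4, 5, 8, 11, 7, 9, 10, 3, 12, 6, 16, 15, 13, 18, 14]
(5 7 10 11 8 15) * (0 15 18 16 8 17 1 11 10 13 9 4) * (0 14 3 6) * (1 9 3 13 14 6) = (0 15 5 7 14 13 3 1 11 17 9 4 6)(8 18 16) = [15, 11, 2, 1, 6, 7, 0, 14, 18, 4, 10, 17, 12, 3, 13, 5, 8, 9, 16]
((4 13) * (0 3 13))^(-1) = ((0 3 13 4))^(-1) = (0 4 13 3)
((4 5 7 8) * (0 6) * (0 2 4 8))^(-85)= ((8)(0 6 2 4 5 7))^(-85)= (8)(0 7 5 4 2 6)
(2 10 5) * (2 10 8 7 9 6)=(2 8 7 9 6)(5 10)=[0, 1, 8, 3, 4, 10, 2, 9, 7, 6, 5]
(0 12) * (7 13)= [12, 1, 2, 3, 4, 5, 6, 13, 8, 9, 10, 11, 0, 7]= (0 12)(7 13)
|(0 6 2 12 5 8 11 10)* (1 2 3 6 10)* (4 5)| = 14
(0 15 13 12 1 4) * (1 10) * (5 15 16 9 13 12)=[16, 4, 2, 3, 0, 15, 6, 7, 8, 13, 1, 11, 10, 5, 14, 12, 9]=(0 16 9 13 5 15 12 10 1 4)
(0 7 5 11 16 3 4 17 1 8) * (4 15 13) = (0 7 5 11 16 3 15 13 4 17 1 8) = [7, 8, 2, 15, 17, 11, 6, 5, 0, 9, 10, 16, 12, 4, 14, 13, 3, 1]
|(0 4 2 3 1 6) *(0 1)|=4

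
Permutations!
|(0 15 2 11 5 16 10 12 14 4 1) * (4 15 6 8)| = 40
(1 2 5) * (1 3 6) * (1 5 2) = (3 6 5) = [0, 1, 2, 6, 4, 3, 5]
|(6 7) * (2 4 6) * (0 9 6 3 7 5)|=|(0 9 6 5)(2 4 3 7)|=4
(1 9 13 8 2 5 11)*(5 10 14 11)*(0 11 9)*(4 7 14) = (0 11 1)(2 10 4 7 14 9 13 8) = [11, 0, 10, 3, 7, 5, 6, 14, 2, 13, 4, 1, 12, 8, 9]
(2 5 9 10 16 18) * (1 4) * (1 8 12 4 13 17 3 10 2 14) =[0, 13, 5, 10, 8, 9, 6, 7, 12, 2, 16, 11, 4, 17, 1, 15, 18, 3, 14] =(1 13 17 3 10 16 18 14)(2 5 9)(4 8 12)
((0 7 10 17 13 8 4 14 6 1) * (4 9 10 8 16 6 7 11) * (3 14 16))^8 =(17)(0 4 6)(1 11 16)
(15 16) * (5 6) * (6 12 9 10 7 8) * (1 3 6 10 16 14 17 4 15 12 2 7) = (1 3 6 5 2 7 8 10)(4 15 14 17)(9 16 12) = [0, 3, 7, 6, 15, 2, 5, 8, 10, 16, 1, 11, 9, 13, 17, 14, 12, 4]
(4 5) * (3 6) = (3 6)(4 5) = [0, 1, 2, 6, 5, 4, 3]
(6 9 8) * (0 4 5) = (0 4 5)(6 9 8) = [4, 1, 2, 3, 5, 0, 9, 7, 6, 8]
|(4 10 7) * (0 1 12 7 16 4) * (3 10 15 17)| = 12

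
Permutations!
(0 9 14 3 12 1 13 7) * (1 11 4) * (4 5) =(0 9 14 3 12 11 5 4 1 13 7) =[9, 13, 2, 12, 1, 4, 6, 0, 8, 14, 10, 5, 11, 7, 3]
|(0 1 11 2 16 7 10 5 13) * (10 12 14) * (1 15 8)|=13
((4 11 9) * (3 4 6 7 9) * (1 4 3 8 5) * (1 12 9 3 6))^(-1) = (1 9 12 5 8 11 4)(3 7 6)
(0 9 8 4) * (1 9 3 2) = (0 3 2 1 9 8 4) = [3, 9, 1, 2, 0, 5, 6, 7, 4, 8]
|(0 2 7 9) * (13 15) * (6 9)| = 10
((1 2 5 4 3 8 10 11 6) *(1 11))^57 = (1 2 5 4 3 8 10)(6 11) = ((1 2 5 4 3 8 10)(6 11))^57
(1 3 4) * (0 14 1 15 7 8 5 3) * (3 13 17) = (0 14 1)(3 4 15 7 8 5 13 17) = [14, 0, 2, 4, 15, 13, 6, 8, 5, 9, 10, 11, 12, 17, 1, 7, 16, 3]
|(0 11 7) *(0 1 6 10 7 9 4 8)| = |(0 11 9 4 8)(1 6 10 7)| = 20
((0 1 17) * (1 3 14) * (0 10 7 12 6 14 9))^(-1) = (0 9 3)(1 14 6 12 7 10 17)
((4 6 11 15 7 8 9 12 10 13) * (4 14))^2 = (4 11 7 9 10 14 6 15 8 12 13)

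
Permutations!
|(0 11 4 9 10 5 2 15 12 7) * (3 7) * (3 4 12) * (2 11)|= 30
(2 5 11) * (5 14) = (2 14 5 11) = [0, 1, 14, 3, 4, 11, 6, 7, 8, 9, 10, 2, 12, 13, 5]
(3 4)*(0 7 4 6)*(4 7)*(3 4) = [3, 1, 2, 6, 4, 5, 0, 7] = (7)(0 3 6)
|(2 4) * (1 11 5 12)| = |(1 11 5 12)(2 4)| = 4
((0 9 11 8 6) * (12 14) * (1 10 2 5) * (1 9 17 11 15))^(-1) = ((0 17 11 8 6)(1 10 2 5 9 15)(12 14))^(-1) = (0 6 8 11 17)(1 15 9 5 2 10)(12 14)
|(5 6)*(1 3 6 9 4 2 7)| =8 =|(1 3 6 5 9 4 2 7)|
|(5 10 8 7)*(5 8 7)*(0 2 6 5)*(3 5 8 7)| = 12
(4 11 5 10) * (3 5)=(3 5 10 4 11)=[0, 1, 2, 5, 11, 10, 6, 7, 8, 9, 4, 3]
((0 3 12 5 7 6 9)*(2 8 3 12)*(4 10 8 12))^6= (0 12 4 5 10 7 8 6 3 9 2)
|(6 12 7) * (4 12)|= |(4 12 7 6)|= 4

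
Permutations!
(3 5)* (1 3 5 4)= (5)(1 3 4)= [0, 3, 2, 4, 1, 5]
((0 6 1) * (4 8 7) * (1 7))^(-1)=((0 6 7 4 8 1))^(-1)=(0 1 8 4 7 6)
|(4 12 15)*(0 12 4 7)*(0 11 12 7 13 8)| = |(0 7 11 12 15 13 8)| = 7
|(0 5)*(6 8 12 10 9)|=10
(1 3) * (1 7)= (1 3 7)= [0, 3, 2, 7, 4, 5, 6, 1]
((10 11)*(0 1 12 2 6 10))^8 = (0 1 12 2 6 10 11)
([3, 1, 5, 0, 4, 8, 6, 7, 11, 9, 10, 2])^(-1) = (0 3)(2 11 8 5)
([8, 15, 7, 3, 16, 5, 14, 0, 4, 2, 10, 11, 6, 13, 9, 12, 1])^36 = [0, 1, 2, 3, 4, 5, 6, 7, 8, 9, 10, 11, 12, 13, 14, 15, 16]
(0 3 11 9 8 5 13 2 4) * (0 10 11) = (0 3)(2 4 10 11 9 8 5 13) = [3, 1, 4, 0, 10, 13, 6, 7, 5, 8, 11, 9, 12, 2]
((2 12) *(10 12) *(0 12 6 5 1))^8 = ((0 12 2 10 6 5 1))^8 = (0 12 2 10 6 5 1)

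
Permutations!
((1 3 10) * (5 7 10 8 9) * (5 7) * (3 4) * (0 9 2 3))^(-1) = (0 4 1 10 7 9)(2 8 3)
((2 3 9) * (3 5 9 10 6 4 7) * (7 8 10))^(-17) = (2 5 9)(3 7)(4 6 10 8)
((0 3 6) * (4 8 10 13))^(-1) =((0 3 6)(4 8 10 13))^(-1) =(0 6 3)(4 13 10 8)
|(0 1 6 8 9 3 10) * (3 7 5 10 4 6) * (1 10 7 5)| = 8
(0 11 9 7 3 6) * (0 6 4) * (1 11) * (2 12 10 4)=(0 1 11 9 7 3 2 12 10 4)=[1, 11, 12, 2, 0, 5, 6, 3, 8, 7, 4, 9, 10]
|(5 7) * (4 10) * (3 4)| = 6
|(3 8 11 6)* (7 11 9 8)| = |(3 7 11 6)(8 9)| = 4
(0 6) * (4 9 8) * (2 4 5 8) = (0 6)(2 4 9)(5 8) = [6, 1, 4, 3, 9, 8, 0, 7, 5, 2]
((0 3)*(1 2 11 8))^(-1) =(0 3)(1 8 11 2)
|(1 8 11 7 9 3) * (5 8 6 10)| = 9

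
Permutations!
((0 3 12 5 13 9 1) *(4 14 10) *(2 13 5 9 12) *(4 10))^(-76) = (14)(0 3 2 13 12 9 1)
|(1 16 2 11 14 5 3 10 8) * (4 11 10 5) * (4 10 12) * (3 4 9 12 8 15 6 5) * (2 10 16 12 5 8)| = 12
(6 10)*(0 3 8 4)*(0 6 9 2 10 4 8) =(0 3)(2 10 9)(4 6) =[3, 1, 10, 0, 6, 5, 4, 7, 8, 2, 9]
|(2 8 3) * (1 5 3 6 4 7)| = 8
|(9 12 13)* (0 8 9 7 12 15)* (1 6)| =12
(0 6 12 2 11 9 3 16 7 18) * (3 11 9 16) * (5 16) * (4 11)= (0 6 12 2 9 4 11 5 16 7 18)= [6, 1, 9, 3, 11, 16, 12, 18, 8, 4, 10, 5, 2, 13, 14, 15, 7, 17, 0]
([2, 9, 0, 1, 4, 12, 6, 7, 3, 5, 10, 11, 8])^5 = [2, 3, 0, 8, 4, 9, 6, 7, 12, 1, 10, 11, 5]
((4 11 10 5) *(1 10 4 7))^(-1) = (1 7 5 10)(4 11)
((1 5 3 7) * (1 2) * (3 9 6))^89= (1 7 6 5 2 3 9)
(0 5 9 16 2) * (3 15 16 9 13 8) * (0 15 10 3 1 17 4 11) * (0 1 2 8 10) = [5, 17, 15, 0, 11, 13, 6, 7, 2, 9, 3, 1, 12, 10, 14, 16, 8, 4] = (0 5 13 10 3)(1 17 4 11)(2 15 16 8)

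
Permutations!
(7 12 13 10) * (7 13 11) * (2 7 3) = (2 7 12 11 3)(10 13) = [0, 1, 7, 2, 4, 5, 6, 12, 8, 9, 13, 3, 11, 10]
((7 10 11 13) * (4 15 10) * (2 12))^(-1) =((2 12)(4 15 10 11 13 7))^(-1) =(2 12)(4 7 13 11 10 15)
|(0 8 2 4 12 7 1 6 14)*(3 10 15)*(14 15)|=|(0 8 2 4 12 7 1 6 15 3 10 14)|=12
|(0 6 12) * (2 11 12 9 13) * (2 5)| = 8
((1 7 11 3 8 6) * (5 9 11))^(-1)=((1 7 5 9 11 3 8 6))^(-1)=(1 6 8 3 11 9 5 7)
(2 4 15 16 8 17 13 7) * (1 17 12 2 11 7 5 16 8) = (1 17 13 5 16)(2 4 15 8 12)(7 11) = [0, 17, 4, 3, 15, 16, 6, 11, 12, 9, 10, 7, 2, 5, 14, 8, 1, 13]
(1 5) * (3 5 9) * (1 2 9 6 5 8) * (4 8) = [0, 6, 9, 4, 8, 2, 5, 7, 1, 3] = (1 6 5 2 9 3 4 8)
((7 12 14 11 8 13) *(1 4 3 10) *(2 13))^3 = ((1 4 3 10)(2 13 7 12 14 11 8))^3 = (1 10 3 4)(2 12 8 7 11 13 14)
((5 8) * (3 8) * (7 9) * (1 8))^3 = (1 3 5 8)(7 9)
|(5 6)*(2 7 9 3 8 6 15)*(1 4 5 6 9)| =|(1 4 5 15 2 7)(3 8 9)| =6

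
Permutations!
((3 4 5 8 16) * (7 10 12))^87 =(3 5 16 4 8)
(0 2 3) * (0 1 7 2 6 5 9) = (0 6 5 9)(1 7 2 3) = [6, 7, 3, 1, 4, 9, 5, 2, 8, 0]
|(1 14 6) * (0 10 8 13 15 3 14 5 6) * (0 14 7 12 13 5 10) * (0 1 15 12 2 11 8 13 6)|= |(0 1 10 13 12 6 15 3 7 2 11 8 5)|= 13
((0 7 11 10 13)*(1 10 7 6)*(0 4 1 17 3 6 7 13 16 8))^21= ((0 7 11 13 4 1 10 16 8)(3 6 17))^21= (17)(0 13 10)(1 8 11)(4 16 7)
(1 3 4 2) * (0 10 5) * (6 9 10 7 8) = (0 7 8 6 9 10 5)(1 3 4 2) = [7, 3, 1, 4, 2, 0, 9, 8, 6, 10, 5]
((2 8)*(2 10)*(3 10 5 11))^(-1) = (2 10 3 11 5 8)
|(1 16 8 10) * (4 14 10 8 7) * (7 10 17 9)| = 15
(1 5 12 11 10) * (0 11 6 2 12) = (0 11 10 1 5)(2 12 6) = [11, 5, 12, 3, 4, 0, 2, 7, 8, 9, 1, 10, 6]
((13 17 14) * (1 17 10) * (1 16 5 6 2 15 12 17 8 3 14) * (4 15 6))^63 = (1 14 16 15)(2 6)(3 10 4 17)(5 12 8 13)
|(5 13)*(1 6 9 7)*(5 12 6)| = 7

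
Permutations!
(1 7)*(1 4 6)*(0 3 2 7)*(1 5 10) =(0 3 2 7 4 6 5 10 1) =[3, 0, 7, 2, 6, 10, 5, 4, 8, 9, 1]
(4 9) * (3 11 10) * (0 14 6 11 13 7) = [14, 1, 2, 13, 9, 5, 11, 0, 8, 4, 3, 10, 12, 7, 6] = (0 14 6 11 10 3 13 7)(4 9)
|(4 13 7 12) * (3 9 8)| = |(3 9 8)(4 13 7 12)| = 12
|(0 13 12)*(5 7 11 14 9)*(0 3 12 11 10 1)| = 18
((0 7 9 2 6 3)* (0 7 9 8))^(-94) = ((0 9 2 6 3 7 8))^(-94) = (0 3 9 7 2 8 6)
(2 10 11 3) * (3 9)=(2 10 11 9 3)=[0, 1, 10, 2, 4, 5, 6, 7, 8, 3, 11, 9]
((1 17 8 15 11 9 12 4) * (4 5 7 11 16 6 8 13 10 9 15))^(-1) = ((1 17 13 10 9 12 5 7 11 15 16 6 8 4))^(-1) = (1 4 8 6 16 15 11 7 5 12 9 10 13 17)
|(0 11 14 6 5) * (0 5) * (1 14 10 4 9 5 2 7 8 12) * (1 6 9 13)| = 14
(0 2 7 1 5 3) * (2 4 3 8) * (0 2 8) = (8)(0 4 3 2 7 1 5) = [4, 5, 7, 2, 3, 0, 6, 1, 8]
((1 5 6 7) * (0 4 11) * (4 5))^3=(0 7 11 6 4 5 1)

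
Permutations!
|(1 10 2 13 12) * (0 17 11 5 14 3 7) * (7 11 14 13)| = 12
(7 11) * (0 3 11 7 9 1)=[3, 0, 2, 11, 4, 5, 6, 7, 8, 1, 10, 9]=(0 3 11 9 1)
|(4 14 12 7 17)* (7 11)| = 6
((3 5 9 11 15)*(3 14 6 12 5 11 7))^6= ((3 11 15 14 6 12 5 9 7))^6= (3 5 14)(6 11 9)(7 12 15)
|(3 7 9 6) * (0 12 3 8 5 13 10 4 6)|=30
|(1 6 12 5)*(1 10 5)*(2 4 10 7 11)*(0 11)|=21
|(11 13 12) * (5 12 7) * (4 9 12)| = |(4 9 12 11 13 7 5)| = 7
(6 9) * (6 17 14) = (6 9 17 14) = [0, 1, 2, 3, 4, 5, 9, 7, 8, 17, 10, 11, 12, 13, 6, 15, 16, 14]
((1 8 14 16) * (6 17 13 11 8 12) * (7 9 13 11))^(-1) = ((1 12 6 17 11 8 14 16)(7 9 13))^(-1) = (1 16 14 8 11 17 6 12)(7 13 9)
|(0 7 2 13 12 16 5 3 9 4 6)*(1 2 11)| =13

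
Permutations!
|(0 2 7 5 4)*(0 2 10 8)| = |(0 10 8)(2 7 5 4)| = 12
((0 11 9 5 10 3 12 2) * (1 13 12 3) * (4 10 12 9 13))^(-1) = ((0 11 13 9 5 12 2)(1 4 10))^(-1) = (0 2 12 5 9 13 11)(1 10 4)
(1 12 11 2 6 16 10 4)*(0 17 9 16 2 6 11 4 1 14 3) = (0 17 9 16 10 1 12 4 14 3)(2 11 6) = [17, 12, 11, 0, 14, 5, 2, 7, 8, 16, 1, 6, 4, 13, 3, 15, 10, 9]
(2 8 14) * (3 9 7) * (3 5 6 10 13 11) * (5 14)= (2 8 5 6 10 13 11 3 9 7 14)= [0, 1, 8, 9, 4, 6, 10, 14, 5, 7, 13, 3, 12, 11, 2]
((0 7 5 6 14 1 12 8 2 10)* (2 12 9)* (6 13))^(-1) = (0 10 2 9 1 14 6 13 5 7)(8 12)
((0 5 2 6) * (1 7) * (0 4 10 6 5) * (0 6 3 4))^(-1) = (0 6)(1 7)(2 5)(3 10 4)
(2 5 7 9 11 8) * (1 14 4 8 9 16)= (1 14 4 8 2 5 7 16)(9 11)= [0, 14, 5, 3, 8, 7, 6, 16, 2, 11, 10, 9, 12, 13, 4, 15, 1]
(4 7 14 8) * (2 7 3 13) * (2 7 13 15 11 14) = (2 13 7)(3 15 11 14 8 4) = [0, 1, 13, 15, 3, 5, 6, 2, 4, 9, 10, 14, 12, 7, 8, 11]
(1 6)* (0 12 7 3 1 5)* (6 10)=(0 12 7 3 1 10 6 5)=[12, 10, 2, 1, 4, 0, 5, 3, 8, 9, 6, 11, 7]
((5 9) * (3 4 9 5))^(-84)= (9)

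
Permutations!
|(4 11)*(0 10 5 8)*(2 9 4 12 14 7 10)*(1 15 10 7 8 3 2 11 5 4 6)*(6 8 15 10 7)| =|(0 11 12 14 15 7 6 1 10 4 5 3 2 9 8)| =15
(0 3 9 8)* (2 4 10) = (0 3 9 8)(2 4 10) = [3, 1, 4, 9, 10, 5, 6, 7, 0, 8, 2]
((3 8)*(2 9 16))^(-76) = (2 16 9)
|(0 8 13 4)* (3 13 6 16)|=|(0 8 6 16 3 13 4)|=7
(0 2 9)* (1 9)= (0 2 1 9)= [2, 9, 1, 3, 4, 5, 6, 7, 8, 0]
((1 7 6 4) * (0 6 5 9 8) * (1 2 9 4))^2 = ((0 6 1 7 5 4 2 9 8))^2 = (0 1 5 2 8 6 7 4 9)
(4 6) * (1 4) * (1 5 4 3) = (1 3)(4 6 5) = [0, 3, 2, 1, 6, 4, 5]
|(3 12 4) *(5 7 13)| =|(3 12 4)(5 7 13)| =3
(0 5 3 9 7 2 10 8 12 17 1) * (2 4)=[5, 0, 10, 9, 2, 3, 6, 4, 12, 7, 8, 11, 17, 13, 14, 15, 16, 1]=(0 5 3 9 7 4 2 10 8 12 17 1)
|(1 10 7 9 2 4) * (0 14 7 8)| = |(0 14 7 9 2 4 1 10 8)| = 9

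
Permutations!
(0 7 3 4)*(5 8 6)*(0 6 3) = (0 7)(3 4 6 5 8) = [7, 1, 2, 4, 6, 8, 5, 0, 3]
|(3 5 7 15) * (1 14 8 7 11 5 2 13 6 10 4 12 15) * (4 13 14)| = 18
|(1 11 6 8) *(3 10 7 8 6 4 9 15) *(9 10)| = 6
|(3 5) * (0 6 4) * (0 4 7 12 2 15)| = 6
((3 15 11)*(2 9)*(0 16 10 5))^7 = ((0 16 10 5)(2 9)(3 15 11))^7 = (0 5 10 16)(2 9)(3 15 11)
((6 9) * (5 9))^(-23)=(5 9 6)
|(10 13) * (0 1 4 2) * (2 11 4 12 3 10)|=|(0 1 12 3 10 13 2)(4 11)|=14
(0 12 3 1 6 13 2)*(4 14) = (0 12 3 1 6 13 2)(4 14) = [12, 6, 0, 1, 14, 5, 13, 7, 8, 9, 10, 11, 3, 2, 4]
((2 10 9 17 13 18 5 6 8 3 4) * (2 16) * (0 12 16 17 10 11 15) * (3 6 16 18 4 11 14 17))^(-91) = (18)(6 8)(9 10)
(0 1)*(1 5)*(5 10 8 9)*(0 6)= (0 10 8 9 5 1 6)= [10, 6, 2, 3, 4, 1, 0, 7, 9, 5, 8]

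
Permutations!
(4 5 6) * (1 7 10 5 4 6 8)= (1 7 10 5 8)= [0, 7, 2, 3, 4, 8, 6, 10, 1, 9, 5]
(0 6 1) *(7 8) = (0 6 1)(7 8) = [6, 0, 2, 3, 4, 5, 1, 8, 7]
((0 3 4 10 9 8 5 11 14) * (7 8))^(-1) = (0 14 11 5 8 7 9 10 4 3)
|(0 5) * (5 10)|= |(0 10 5)|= 3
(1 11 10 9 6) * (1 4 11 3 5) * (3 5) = (1 5)(4 11 10 9 6) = [0, 5, 2, 3, 11, 1, 4, 7, 8, 6, 9, 10]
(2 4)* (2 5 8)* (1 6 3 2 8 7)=(8)(1 6 3 2 4 5 7)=[0, 6, 4, 2, 5, 7, 3, 1, 8]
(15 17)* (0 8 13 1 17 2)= (0 8 13 1 17 15 2)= [8, 17, 0, 3, 4, 5, 6, 7, 13, 9, 10, 11, 12, 1, 14, 2, 16, 15]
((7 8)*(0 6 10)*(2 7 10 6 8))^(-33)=(10)(2 7)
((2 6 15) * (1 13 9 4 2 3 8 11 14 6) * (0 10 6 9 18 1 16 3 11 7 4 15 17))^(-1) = (0 17 6 10)(1 18 13)(2 4 7 8 3 16)(9 14 11 15)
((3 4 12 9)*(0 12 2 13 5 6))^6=((0 12 9 3 4 2 13 5 6))^6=(0 13 3)(2 9 6)(4 12 5)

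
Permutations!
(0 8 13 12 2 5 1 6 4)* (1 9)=(0 8 13 12 2 5 9 1 6 4)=[8, 6, 5, 3, 0, 9, 4, 7, 13, 1, 10, 11, 2, 12]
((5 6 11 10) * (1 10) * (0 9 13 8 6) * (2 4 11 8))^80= (0 5 10 1 11 4 2 13 9)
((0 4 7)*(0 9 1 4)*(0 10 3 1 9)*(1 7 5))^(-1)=((0 10 3 7)(1 4 5))^(-1)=(0 7 3 10)(1 5 4)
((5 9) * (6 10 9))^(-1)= ((5 6 10 9))^(-1)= (5 9 10 6)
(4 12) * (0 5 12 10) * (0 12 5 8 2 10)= (0 8 2 10 12 4)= [8, 1, 10, 3, 0, 5, 6, 7, 2, 9, 12, 11, 4]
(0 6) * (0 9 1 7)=(0 6 9 1 7)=[6, 7, 2, 3, 4, 5, 9, 0, 8, 1]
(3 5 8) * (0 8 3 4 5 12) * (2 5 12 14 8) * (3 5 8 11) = (0 2 8 4 12)(3 14 11) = [2, 1, 8, 14, 12, 5, 6, 7, 4, 9, 10, 3, 0, 13, 11]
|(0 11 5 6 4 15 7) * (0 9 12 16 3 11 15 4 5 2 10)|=|(0 15 7 9 12 16 3 11 2 10)(5 6)|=10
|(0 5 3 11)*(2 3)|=|(0 5 2 3 11)|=5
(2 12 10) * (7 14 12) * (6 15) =(2 7 14 12 10)(6 15) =[0, 1, 7, 3, 4, 5, 15, 14, 8, 9, 2, 11, 10, 13, 12, 6]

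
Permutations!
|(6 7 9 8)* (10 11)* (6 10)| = |(6 7 9 8 10 11)| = 6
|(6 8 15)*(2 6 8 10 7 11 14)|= 6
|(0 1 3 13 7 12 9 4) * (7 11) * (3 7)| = 6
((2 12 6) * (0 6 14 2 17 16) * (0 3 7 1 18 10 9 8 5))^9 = ((0 6 17 16 3 7 1 18 10 9 8 5)(2 12 14))^9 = (0 9 1 16)(3 6 8 18)(5 10 7 17)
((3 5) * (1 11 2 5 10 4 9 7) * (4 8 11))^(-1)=(1 7 9 4)(2 11 8 10 3 5)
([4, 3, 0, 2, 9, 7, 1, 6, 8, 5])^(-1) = (0 2 3 1 6 7 5 9 4)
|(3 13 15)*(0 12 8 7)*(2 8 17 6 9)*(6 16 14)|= 30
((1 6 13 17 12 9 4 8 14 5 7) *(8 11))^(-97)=((1 6 13 17 12 9 4 11 8 14 5 7))^(-97)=(1 7 5 14 8 11 4 9 12 17 13 6)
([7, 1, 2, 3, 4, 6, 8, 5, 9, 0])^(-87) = [6, 1, 2, 3, 4, 9, 0, 8, 7, 5]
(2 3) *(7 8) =(2 3)(7 8) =[0, 1, 3, 2, 4, 5, 6, 8, 7]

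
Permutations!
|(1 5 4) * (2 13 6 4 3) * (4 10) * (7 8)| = 8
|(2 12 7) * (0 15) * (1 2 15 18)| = 7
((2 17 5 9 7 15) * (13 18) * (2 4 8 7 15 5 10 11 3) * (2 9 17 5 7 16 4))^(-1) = (2 15 9 3 11 10 17 5)(4 16 8)(13 18)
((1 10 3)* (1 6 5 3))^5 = (1 10)(3 5 6)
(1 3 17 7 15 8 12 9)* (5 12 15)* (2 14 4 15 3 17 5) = (1 17 7 2 14 4 15 8 3 5 12 9) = [0, 17, 14, 5, 15, 12, 6, 2, 3, 1, 10, 11, 9, 13, 4, 8, 16, 7]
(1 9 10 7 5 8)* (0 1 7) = (0 1 9 10)(5 8 7) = [1, 9, 2, 3, 4, 8, 6, 5, 7, 10, 0]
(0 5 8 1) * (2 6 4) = [5, 0, 6, 3, 2, 8, 4, 7, 1] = (0 5 8 1)(2 6 4)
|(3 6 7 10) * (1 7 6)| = |(1 7 10 3)| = 4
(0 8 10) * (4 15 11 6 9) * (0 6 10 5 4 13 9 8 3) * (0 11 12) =(0 3 11 10 6 8 5 4 15 12)(9 13) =[3, 1, 2, 11, 15, 4, 8, 7, 5, 13, 6, 10, 0, 9, 14, 12]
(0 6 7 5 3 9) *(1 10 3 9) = (0 6 7 5 9)(1 10 3) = [6, 10, 2, 1, 4, 9, 7, 5, 8, 0, 3]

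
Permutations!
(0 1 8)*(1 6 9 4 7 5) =(0 6 9 4 7 5 1 8) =[6, 8, 2, 3, 7, 1, 9, 5, 0, 4]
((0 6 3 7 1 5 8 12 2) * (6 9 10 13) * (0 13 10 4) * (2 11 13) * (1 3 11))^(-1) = (0 4 9)(1 12 8 5)(3 7)(6 13 11)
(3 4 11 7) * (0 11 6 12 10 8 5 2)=(0 11 7 3 4 6 12 10 8 5 2)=[11, 1, 0, 4, 6, 2, 12, 3, 5, 9, 8, 7, 10]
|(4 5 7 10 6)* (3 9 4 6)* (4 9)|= 5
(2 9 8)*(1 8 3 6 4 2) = (1 8)(2 9 3 6 4) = [0, 8, 9, 6, 2, 5, 4, 7, 1, 3]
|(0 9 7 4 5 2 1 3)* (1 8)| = |(0 9 7 4 5 2 8 1 3)| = 9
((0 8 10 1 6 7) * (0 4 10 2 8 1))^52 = (0 4 6)(1 10 7)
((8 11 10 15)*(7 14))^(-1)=(7 14)(8 15 10 11)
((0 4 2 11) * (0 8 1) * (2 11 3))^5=((0 4 11 8 1)(2 3))^5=(11)(2 3)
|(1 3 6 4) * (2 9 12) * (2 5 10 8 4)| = 10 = |(1 3 6 2 9 12 5 10 8 4)|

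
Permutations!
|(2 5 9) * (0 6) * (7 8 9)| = |(0 6)(2 5 7 8 9)| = 10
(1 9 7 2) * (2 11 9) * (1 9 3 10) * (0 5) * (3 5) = (0 3 10 1 2 9 7 11 5) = [3, 2, 9, 10, 4, 0, 6, 11, 8, 7, 1, 5]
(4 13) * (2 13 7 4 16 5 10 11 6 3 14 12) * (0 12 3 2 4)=(0 12 4 7)(2 13 16 5 10 11 6)(3 14)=[12, 1, 13, 14, 7, 10, 2, 0, 8, 9, 11, 6, 4, 16, 3, 15, 5]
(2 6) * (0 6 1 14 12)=[6, 14, 1, 3, 4, 5, 2, 7, 8, 9, 10, 11, 0, 13, 12]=(0 6 2 1 14 12)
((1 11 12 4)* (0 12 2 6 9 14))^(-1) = (0 14 9 6 2 11 1 4 12)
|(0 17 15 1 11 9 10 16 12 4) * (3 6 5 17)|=13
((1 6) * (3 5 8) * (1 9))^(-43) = (1 9 6)(3 8 5)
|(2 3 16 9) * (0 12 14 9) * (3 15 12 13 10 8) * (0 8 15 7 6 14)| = 15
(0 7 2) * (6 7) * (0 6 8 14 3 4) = (0 8 14 3 4)(2 6 7) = [8, 1, 6, 4, 0, 5, 7, 2, 14, 9, 10, 11, 12, 13, 3]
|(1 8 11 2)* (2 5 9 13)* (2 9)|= 10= |(1 8 11 5 2)(9 13)|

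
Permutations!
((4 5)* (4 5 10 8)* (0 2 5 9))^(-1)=((0 2 5 9)(4 10 8))^(-1)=(0 9 5 2)(4 8 10)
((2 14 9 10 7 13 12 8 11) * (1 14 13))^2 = ((1 14 9 10 7)(2 13 12 8 11))^2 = (1 9 7 14 10)(2 12 11 13 8)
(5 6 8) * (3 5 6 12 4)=(3 5 12 4)(6 8)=[0, 1, 2, 5, 3, 12, 8, 7, 6, 9, 10, 11, 4]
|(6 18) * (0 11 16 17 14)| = 10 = |(0 11 16 17 14)(6 18)|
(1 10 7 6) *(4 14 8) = (1 10 7 6)(4 14 8) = [0, 10, 2, 3, 14, 5, 1, 6, 4, 9, 7, 11, 12, 13, 8]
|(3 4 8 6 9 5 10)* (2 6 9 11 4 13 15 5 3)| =11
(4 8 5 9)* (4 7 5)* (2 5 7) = [0, 1, 5, 3, 8, 9, 6, 7, 4, 2] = (2 5 9)(4 8)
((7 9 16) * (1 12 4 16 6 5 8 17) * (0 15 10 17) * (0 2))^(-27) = ((0 15 10 17 1 12 4 16 7 9 6 5 8 2))^(-27) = (0 15 10 17 1 12 4 16 7 9 6 5 8 2)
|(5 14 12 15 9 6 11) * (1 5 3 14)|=|(1 5)(3 14 12 15 9 6 11)|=14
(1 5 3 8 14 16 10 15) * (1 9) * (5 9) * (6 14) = (1 9)(3 8 6 14 16 10 15 5) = [0, 9, 2, 8, 4, 3, 14, 7, 6, 1, 15, 11, 12, 13, 16, 5, 10]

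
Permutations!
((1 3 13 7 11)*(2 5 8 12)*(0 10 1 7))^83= (0 3 10 13 1)(2 12 8 5)(7 11)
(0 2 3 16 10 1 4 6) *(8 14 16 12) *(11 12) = (0 2 3 11 12 8 14 16 10 1 4 6) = [2, 4, 3, 11, 6, 5, 0, 7, 14, 9, 1, 12, 8, 13, 16, 15, 10]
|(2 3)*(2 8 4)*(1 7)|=|(1 7)(2 3 8 4)|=4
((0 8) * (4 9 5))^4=((0 8)(4 9 5))^4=(4 9 5)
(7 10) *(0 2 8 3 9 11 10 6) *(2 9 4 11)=(0 9 2 8 3 4 11 10 7 6)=[9, 1, 8, 4, 11, 5, 0, 6, 3, 2, 7, 10]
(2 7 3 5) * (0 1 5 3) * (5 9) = [1, 9, 7, 3, 4, 2, 6, 0, 8, 5] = (0 1 9 5 2 7)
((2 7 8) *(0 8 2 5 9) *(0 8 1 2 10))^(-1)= (0 10 7 2 1)(5 8 9)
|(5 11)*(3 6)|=2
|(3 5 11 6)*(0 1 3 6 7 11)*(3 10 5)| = |(0 1 10 5)(7 11)| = 4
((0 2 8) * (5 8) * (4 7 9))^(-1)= (0 8 5 2)(4 9 7)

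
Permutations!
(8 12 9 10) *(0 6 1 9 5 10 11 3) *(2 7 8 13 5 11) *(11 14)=[6, 9, 7, 0, 4, 10, 1, 8, 12, 2, 13, 3, 14, 5, 11]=(0 6 1 9 2 7 8 12 14 11 3)(5 10 13)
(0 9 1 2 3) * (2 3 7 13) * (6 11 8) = (0 9 1 3)(2 7 13)(6 11 8) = [9, 3, 7, 0, 4, 5, 11, 13, 6, 1, 10, 8, 12, 2]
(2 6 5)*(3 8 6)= (2 3 8 6 5)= [0, 1, 3, 8, 4, 2, 5, 7, 6]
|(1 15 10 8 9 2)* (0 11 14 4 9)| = |(0 11 14 4 9 2 1 15 10 8)| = 10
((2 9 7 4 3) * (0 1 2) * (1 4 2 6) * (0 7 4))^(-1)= (1 6)(2 7 3 4 9)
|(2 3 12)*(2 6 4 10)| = |(2 3 12 6 4 10)| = 6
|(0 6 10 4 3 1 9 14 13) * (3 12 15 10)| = |(0 6 3 1 9 14 13)(4 12 15 10)| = 28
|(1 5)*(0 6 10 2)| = 4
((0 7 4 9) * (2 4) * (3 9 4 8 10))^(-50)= (0 9 3 10 8 2 7)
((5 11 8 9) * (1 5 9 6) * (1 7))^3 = (1 8)(5 6)(7 11) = ((1 5 11 8 6 7))^3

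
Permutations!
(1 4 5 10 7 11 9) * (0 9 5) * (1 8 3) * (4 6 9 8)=(0 8 3 1 6 9 4)(5 10 7 11)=[8, 6, 2, 1, 0, 10, 9, 11, 3, 4, 7, 5]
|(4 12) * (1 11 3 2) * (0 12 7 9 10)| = |(0 12 4 7 9 10)(1 11 3 2)| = 12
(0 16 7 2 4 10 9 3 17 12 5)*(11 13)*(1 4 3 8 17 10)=(0 16 7 2 3 10 9 8 17 12 5)(1 4)(11 13)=[16, 4, 3, 10, 1, 0, 6, 2, 17, 8, 9, 13, 5, 11, 14, 15, 7, 12]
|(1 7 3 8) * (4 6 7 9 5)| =|(1 9 5 4 6 7 3 8)| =8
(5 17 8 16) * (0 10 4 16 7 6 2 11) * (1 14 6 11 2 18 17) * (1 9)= (0 10 4 16 5 9 1 14 6 18 17 8 7 11)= [10, 14, 2, 3, 16, 9, 18, 11, 7, 1, 4, 0, 12, 13, 6, 15, 5, 8, 17]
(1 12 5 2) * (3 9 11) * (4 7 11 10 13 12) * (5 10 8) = [0, 4, 1, 9, 7, 2, 6, 11, 5, 8, 13, 3, 10, 12] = (1 4 7 11 3 9 8 5 2)(10 13 12)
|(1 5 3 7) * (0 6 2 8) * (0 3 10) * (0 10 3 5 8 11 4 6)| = 20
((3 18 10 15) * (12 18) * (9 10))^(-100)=((3 12 18 9 10 15))^(-100)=(3 18 10)(9 15 12)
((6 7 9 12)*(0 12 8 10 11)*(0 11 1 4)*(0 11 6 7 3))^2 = ((0 12 7 9 8 10 1 4 11 6 3))^2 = (0 7 8 1 11 3 12 9 10 4 6)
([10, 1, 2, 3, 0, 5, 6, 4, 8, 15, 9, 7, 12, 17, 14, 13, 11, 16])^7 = [11, 1, 2, 3, 16, 5, 6, 17, 8, 4, 7, 13, 12, 10, 14, 0, 15, 9]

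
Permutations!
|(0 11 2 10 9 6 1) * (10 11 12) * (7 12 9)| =12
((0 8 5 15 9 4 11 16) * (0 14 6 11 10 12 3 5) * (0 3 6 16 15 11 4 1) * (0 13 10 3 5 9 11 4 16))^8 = (0 10 4 16 1 8 12 3 14 13 5 6 9)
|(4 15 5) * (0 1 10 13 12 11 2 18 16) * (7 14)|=|(0 1 10 13 12 11 2 18 16)(4 15 5)(7 14)|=18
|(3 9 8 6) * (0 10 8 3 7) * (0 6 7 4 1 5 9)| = 10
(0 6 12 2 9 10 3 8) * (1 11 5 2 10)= (0 6 12 10 3 8)(1 11 5 2 9)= [6, 11, 9, 8, 4, 2, 12, 7, 0, 1, 3, 5, 10]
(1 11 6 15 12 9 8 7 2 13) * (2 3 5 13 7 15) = (1 11 6 2 7 3 5 13)(8 15 12 9) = [0, 11, 7, 5, 4, 13, 2, 3, 15, 8, 10, 6, 9, 1, 14, 12]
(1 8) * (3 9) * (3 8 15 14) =(1 15 14 3 9 8) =[0, 15, 2, 9, 4, 5, 6, 7, 1, 8, 10, 11, 12, 13, 3, 14]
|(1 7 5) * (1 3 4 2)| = 6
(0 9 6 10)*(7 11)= (0 9 6 10)(7 11)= [9, 1, 2, 3, 4, 5, 10, 11, 8, 6, 0, 7]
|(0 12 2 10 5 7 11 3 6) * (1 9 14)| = 9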